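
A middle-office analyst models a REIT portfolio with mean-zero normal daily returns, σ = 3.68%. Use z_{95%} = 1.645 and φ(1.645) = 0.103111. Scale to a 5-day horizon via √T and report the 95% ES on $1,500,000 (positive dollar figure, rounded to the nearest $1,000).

σ_{5d} = 3.68% × √5 = 8.229%.
ES multiplier = φ(z)/(1−α) = 0.103111/0.05 = 2.062.
ES = 8.229% × 2.062 = 16.968%; on $1,500,000: $254,520.

$255,000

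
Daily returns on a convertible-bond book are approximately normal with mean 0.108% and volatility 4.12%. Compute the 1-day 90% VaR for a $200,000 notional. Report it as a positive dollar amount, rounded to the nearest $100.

$10,300

At 90% one-sided, z = 1.282.
VaR = −μ + z·σ = −(0.108%) + 1.282 × 4.12% = 5.174%.
On $200,000: 0.05174 × $200,000 = $10,348.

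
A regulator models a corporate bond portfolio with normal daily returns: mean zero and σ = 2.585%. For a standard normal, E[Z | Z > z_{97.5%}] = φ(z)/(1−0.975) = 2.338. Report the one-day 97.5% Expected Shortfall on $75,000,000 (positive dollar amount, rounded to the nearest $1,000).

$4,533,000

ES = 2.585% × 2.338 = 6.044%.
On $75,000,000: 0.06044 × $75,000,000 = $4,533,000.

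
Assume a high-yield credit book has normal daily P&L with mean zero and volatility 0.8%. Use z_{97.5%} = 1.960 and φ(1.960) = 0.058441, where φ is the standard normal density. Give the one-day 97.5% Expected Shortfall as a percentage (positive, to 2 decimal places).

1.87%

Tail multiplier: φ(z)/(1−α) = 0.058441 / 0.025 = 2.338.
ES = 0.8% × 2.338 = 1.870%.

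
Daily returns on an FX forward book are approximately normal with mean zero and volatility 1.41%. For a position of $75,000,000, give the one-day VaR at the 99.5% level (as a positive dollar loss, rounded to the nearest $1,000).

$2,724,000

At 99.5% one-sided, z = 2.576.
VaR = z·σ = 2.576 × 1.41% = 3.632%.
On $75,000,000: 0.03632 × $75,000,000 = $2,724,000.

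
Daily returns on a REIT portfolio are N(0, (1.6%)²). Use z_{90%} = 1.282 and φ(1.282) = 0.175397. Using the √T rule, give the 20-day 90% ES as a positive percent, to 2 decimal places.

σ_{20d} = 1.6% × √20 = 7.155%.
ES multiplier = φ(z)/(1−α) = 0.175397/0.1 = 1.754.
ES = 7.155% × 1.754 = 12.550%.

12.55%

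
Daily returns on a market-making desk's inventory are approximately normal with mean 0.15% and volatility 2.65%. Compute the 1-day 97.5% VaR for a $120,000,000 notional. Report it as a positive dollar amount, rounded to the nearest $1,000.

At 97.5% one-sided, z = 1.960.
VaR = −μ + z·σ = −(0.15%) + 1.960 × 2.65% = 5.044%.
On $120,000,000: 0.05044 × $120,000,000 = $6,052,800.

$6,053,000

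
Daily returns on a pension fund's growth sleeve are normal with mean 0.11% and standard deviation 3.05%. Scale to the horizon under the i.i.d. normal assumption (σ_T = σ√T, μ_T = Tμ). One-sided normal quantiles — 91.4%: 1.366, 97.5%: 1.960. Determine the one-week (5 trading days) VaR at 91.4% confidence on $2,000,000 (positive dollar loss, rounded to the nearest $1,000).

σ_{5d} = 3.05% × √5 = 6.820%; μ_{5d} = 5 × 0.11% = 0.550%.
VaR = −(0.550%) + 1.366 × 6.820% = 8.766%.
On $2,000,000: 0.08766 × $2,000,000 = $175,320.

$175,000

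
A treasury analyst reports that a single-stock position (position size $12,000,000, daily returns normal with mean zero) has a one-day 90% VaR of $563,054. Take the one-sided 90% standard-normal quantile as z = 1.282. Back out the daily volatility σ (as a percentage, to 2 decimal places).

VaR as a fraction: $563,054 / $12,000,000 = 4.692%.
σ = VaR / z = 4.692% / 1.282 = 3.660%.

3.66%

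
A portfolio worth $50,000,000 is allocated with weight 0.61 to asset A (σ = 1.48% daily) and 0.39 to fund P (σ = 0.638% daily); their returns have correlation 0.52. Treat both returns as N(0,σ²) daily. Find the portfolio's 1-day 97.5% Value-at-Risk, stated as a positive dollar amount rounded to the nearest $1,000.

$1,033,000

σ_p² = 0.61²·1.48² + 0.39²·0.638² + 2·0.52·0.61·0.39·1.48·0.638 = 1.1106 (%²).
σ_p = √1.1106 = 1.054%.
At 97.5%, z = 1.960.
VaR = 1.960 × 1.054% = 2.066%; on $50,000,000 that is $1,033,000.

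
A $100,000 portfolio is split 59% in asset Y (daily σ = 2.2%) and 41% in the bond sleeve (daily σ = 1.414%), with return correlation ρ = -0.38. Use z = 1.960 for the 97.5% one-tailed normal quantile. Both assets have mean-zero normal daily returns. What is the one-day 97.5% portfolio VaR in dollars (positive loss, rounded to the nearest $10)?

σ_p² = 0.59²·2.2² + 0.41²·1.414² + 2·-0.38·0.59·0.41·2.2·1.414 = 1.4490 (%²).
σ_p = √1.4490 = 1.204%.
VaR = 1.960 × 1.204% = 2.360%; on $100,000 that is $2,360.

$2,360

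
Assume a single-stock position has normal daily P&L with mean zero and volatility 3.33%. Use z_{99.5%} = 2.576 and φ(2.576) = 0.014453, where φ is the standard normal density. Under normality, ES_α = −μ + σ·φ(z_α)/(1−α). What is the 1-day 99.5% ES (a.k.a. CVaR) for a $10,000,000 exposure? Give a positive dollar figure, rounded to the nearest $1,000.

Tail multiplier: φ(z)/(1−α) = 0.014453 / 0.005 = 2.891.
ES = 3.33% × 2.891 = 9.627%.
On $10,000,000: 0.09627 × $10,000,000 = $962,700.

$963,000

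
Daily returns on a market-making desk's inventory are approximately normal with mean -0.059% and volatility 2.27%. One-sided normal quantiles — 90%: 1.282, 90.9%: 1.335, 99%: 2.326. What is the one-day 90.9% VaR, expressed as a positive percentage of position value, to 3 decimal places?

VaR = −μ + z·σ = −(-0.059%) + 1.335 × 2.27% = 3.089%.

3.089%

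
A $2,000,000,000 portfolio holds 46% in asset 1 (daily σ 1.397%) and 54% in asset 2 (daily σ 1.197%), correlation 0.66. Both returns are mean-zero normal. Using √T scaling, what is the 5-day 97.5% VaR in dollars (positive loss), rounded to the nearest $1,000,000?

$103,000,000

σ_p = √(0.46²·1.397² + 0.54²·1.197² + 2·0.66·0.46·0.54·1.397·1.197) = 1.174%.
σ_{5d} = 1.174% × √5 = 2.625%.
z(97.5%) = 1.960.
VaR = 1.960 × 2.625% = 5.145%; on $2,000,000,000 that is $102,900,000.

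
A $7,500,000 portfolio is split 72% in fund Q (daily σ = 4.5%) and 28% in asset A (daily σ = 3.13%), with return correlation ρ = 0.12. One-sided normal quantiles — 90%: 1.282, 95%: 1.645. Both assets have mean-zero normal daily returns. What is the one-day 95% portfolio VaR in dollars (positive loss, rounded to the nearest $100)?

$426,400

σ_p² = 0.72²·4.5² + 0.28²·3.13² + 2·0.12·0.72·0.28·4.5·3.13 = 11.9472 (%²).
σ_p = √11.9472 = 3.456%.
VaR = 1.645 × 3.456% = 5.685%; on $7,500,000 that is $426,375.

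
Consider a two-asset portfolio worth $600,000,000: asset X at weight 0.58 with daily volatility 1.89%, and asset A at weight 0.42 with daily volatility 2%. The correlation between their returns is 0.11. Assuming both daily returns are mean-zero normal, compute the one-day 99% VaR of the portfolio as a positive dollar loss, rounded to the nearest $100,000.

$20,300,000

σ_p² = 0.58²·1.89² + 0.42²·2² + 2·0.11·0.58·0.42·1.89·2 = 2.1098 (%²).
σ_p = √2.1098 = 1.453%.
At 99%, z = 2.326.
VaR = 2.326 × 1.453% = 3.380%; on $600,000,000 that is $20,280,000.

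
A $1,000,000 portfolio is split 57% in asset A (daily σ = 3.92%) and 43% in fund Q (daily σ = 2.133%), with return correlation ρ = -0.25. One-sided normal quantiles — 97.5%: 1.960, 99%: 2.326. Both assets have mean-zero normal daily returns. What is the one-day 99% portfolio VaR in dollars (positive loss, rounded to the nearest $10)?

$51,010

σ_p² = 0.57²·3.92² + 0.43²·2.133² + 2·-0.25·0.57·0.43·3.92·2.133 = 4.8091 (%²).
σ_p = √4.8091 = 2.193%.
VaR = 2.326 × 2.193% = 5.101%; on $1,000,000 that is $51,010.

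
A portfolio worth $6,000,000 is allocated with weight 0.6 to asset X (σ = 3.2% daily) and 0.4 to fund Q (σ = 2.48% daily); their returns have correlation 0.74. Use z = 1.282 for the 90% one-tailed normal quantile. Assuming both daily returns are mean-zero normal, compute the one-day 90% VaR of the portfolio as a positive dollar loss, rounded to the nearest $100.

$210,500

σ_p² = 0.6²·3.2² + 0.4²·2.48² + 2·0.74·0.6·0.4·3.2·2.48 = 7.4893 (%²).
σ_p = √7.4893 = 2.737%.
VaR = 1.282 × 2.737% = 3.509%; on $6,000,000 that is $210,540.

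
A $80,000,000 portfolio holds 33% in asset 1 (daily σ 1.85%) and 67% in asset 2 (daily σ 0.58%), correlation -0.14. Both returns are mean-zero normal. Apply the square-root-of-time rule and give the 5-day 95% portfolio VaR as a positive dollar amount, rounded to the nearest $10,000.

σ_p = √(0.33²·1.85² + 0.67²·0.58² + 2·-0.14·0.33·0.67·1.85·0.58) = 0.676%.
σ_{5d} = 0.676% × √5 = 1.512%.
z(95%) = 1.645.
VaR = 1.645 × 1.512% = 2.487%; on $80,000,000 that is $1,989,600.

$1,990,000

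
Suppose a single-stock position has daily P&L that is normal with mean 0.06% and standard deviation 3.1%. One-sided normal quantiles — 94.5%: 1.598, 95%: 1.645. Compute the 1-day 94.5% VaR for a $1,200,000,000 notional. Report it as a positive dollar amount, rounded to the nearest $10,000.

VaR = −μ + z·σ = −(0.06%) + 1.598 × 3.1% = 4.894%.
On $1,200,000,000: 0.04894 × $1,200,000,000 = $58,728,000.

$58,730,000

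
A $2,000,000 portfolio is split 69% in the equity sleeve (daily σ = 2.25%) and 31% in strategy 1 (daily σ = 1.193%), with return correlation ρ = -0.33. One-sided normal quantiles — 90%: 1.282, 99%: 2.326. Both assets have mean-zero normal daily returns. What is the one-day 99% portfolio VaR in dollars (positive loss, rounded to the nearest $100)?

σ_p² = 0.69²·2.25² + 0.31²·1.193² + 2·-0.33·0.69·0.31·2.25·1.193 = 2.1681 (%²).
σ_p = √2.1681 = 1.472%.
VaR = 2.326 × 1.472% = 3.424%; on $2,000,000 that is $68,480.

$68,500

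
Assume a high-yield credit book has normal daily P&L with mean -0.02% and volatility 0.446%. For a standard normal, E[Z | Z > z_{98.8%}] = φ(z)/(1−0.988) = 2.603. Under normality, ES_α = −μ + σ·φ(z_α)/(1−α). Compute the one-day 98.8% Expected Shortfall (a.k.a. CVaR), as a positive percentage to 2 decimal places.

ES = −(-0.02%) + 0.446% × 2.603 = 1.181%.

1.18%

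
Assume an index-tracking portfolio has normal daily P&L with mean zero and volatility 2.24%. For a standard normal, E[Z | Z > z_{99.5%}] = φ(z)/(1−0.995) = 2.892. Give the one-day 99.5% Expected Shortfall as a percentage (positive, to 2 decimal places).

6.48%

ES = 2.24% × 2.892 = 6.478%.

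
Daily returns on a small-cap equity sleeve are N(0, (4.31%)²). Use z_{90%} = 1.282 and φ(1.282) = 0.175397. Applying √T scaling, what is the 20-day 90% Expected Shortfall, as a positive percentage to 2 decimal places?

33.81%

σ_{20d} = 4.31% × √20 = 19.275%.
ES multiplier = φ(z)/(1−α) = 0.175397/0.1 = 1.754.
ES = 19.275% × 1.754 = 33.808%.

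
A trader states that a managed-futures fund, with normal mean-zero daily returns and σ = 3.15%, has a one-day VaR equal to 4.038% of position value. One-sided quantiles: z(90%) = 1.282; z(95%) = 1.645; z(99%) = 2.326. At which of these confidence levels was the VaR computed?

Implied z = VaR/σ = 4.038 / 3.15 = 1.282.
This matches z(90%) = 1.282.

90%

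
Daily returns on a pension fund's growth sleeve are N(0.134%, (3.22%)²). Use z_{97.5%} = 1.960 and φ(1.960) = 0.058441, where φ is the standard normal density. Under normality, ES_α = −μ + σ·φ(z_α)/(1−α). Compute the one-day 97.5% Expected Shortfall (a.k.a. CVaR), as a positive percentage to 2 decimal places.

7.39%

Tail multiplier: φ(z)/(1−α) = 0.058441 / 0.025 = 2.338.
ES = −(0.134%) + 3.22% × 2.338 = 7.394%.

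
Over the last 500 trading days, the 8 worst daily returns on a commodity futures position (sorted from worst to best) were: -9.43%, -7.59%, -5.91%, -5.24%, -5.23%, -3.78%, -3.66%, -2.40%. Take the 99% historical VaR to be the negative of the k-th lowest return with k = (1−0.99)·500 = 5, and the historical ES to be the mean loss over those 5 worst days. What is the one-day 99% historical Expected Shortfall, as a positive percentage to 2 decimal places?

The 5 worst returns sum to -33.40%.
ES = −(-33.40%) / 5 = 6.68%.

6.68%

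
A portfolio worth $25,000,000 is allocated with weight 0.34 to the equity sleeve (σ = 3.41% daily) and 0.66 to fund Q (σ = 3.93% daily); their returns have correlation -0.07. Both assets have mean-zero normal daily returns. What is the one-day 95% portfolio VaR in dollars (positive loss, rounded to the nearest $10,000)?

σ_p² = 0.34²·3.41² + 0.66²·3.93² + 2·-0.07·0.34·0.66·3.41·3.93 = 7.6510 (%²).
σ_p = √7.6510 = 2.766%.
At 95%, z = 1.645.
VaR = 1.645 × 2.766% = 4.550%; on $25,000,000 that is $1,137,500.

$1,140,000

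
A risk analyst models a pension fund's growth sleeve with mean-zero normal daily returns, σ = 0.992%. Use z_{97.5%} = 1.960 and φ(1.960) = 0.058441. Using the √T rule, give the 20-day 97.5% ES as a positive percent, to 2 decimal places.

σ_{20d} = 0.992% × √20 = 4.436%.
ES multiplier = φ(z)/(1−α) = 0.058441/0.025 = 2.338.
ES = 4.436% × 2.338 = 10.371%.

10.37%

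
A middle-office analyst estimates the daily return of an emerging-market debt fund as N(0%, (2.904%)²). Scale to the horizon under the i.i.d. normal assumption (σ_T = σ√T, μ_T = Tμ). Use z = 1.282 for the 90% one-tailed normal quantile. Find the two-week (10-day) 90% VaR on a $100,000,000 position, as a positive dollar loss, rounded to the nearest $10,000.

$11,770,000

σ_{10d} = 2.904% × √10 = 9.183%.
VaR = 1.282 × 9.183% = 11.773%.
On $100,000,000: 0.11773 × $100,000,000 = $11,773,000.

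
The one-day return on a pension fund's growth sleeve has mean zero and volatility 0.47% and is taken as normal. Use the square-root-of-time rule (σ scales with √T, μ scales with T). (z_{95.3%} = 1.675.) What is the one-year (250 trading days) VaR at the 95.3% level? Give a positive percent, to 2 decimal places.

σ_{250d} = 0.47% × √250 = 7.431%.
VaR = 1.675 × 7.431% = 12.447%.

12.45%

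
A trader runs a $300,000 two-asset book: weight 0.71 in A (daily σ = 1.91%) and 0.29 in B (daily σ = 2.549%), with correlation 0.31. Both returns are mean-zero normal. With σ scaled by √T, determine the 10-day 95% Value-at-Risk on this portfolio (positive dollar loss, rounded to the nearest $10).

σ_p = √(0.71²·1.91² + 0.29²·2.549² + 2·0.31·0.71·0.29·1.91·2.549) = 1.734%.
σ_{10d} = 1.734% × √10 = 5.483%.
z(95%) = 1.645.
VaR = 1.645 × 5.483% = 9.020%; on $300,000 that is $27,060.

$27,060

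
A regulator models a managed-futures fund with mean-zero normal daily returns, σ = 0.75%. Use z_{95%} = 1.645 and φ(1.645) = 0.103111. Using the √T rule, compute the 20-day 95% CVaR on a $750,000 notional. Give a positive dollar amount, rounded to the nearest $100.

σ_{20d} = 0.75% × √20 = 3.354%.
ES multiplier = φ(z)/(1−α) = 0.103111/0.05 = 2.062.
ES = 3.354% × 2.062 = 6.916%; on $750,000: $51,870.

$51,900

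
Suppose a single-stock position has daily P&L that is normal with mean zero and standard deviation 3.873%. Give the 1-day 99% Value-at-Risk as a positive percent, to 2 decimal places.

At 99% one-sided, z = 2.326.
VaR = z·σ = 2.326 × 3.873% = 9.009%.

9.01%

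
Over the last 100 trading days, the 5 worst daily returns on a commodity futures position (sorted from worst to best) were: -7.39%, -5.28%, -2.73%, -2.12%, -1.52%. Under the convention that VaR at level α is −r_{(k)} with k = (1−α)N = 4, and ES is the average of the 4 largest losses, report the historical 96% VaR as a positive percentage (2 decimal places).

2.12%

k = 4; the 4th lowest return is -2.12%, so VaR = 2.12%.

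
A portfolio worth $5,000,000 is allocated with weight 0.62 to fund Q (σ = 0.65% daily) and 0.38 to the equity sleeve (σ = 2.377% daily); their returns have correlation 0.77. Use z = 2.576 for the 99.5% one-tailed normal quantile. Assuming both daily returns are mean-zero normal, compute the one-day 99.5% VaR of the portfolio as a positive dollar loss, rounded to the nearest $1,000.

$160,000

σ_p² = 0.62²·0.65² + 0.38²·2.377² + 2·0.77·0.62·0.38·0.65·2.377 = 1.5389 (%²).
σ_p = √1.5389 = 1.241%.
VaR = 2.576 × 1.241% = 3.197%; on $5,000,000 that is $159,850.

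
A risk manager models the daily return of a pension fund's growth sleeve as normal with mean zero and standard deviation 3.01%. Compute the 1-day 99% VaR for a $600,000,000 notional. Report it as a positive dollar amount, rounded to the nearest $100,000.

At 99% one-sided, z = 2.326.
VaR = z·σ = 2.326 × 3.01% = 7.001%.
On $600,000,000: 0.07001 × $600,000,000 = $42,006,000.

$42,000,000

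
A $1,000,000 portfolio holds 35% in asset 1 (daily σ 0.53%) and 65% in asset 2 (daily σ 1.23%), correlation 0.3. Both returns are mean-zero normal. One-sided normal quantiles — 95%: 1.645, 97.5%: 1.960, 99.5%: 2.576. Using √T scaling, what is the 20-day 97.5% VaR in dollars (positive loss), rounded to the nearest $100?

σ_p = √(0.35²·0.53² + 0.65²·1.23² + 2·0.3·0.35·0.65·0.53·1.23) = 0.873%.
σ_{20d} = 0.873% × √20 = 3.904%.
VaR = 1.960 × 3.904% = 7.652%; on $1,000,000 that is $76,520.

$76,500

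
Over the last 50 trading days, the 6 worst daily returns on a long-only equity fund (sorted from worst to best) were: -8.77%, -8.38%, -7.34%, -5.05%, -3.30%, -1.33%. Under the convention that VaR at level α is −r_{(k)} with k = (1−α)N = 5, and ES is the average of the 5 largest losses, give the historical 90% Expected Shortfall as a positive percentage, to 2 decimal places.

The 5 worst returns sum to -32.84%.
ES = −(-32.84%) / 5 = 6.568% ≈ 6.57%.

6.57%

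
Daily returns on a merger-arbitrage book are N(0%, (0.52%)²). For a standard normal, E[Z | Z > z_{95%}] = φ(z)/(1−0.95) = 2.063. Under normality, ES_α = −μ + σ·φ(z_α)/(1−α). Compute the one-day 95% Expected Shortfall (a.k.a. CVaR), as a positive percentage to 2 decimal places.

ES = 0.52% × 2.063 = 1.073%.

1.07%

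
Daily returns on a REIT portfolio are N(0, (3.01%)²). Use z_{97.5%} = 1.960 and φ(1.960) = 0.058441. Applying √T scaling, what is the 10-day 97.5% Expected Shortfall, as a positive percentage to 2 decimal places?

22.25%

σ_{10d} = 3.01% × √10 = 9.518%.
ES multiplier = φ(z)/(1−α) = 0.058441/0.025 = 2.338.
ES = 9.518% × 2.338 = 22.253%.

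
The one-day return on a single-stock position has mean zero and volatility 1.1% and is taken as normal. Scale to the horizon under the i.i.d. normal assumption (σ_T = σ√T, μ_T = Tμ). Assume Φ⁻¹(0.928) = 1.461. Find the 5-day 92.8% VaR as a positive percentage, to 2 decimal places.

3.59%

σ_{5d} = 1.1% × √5 = 2.460%.
VaR = 1.461 × 2.460% = 3.594%.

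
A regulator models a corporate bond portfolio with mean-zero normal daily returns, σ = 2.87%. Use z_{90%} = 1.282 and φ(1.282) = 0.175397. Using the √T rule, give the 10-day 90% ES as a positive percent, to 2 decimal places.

15.92%

σ_{10d} = 2.87% × √10 = 9.076%.
ES multiplier = φ(z)/(1−α) = 0.175397/0.1 = 1.754.
ES = 9.076% × 1.754 = 15.919%.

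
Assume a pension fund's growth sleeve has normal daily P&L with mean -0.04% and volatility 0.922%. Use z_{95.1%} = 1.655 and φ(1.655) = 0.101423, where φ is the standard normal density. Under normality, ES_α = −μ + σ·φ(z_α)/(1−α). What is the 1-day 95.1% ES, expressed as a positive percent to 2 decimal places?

Tail multiplier: φ(z)/(1−α) = 0.101423 / 0.049 = 2.070.
ES = −(-0.04%) + 0.922% × 2.070 = 1.949%.

1.95%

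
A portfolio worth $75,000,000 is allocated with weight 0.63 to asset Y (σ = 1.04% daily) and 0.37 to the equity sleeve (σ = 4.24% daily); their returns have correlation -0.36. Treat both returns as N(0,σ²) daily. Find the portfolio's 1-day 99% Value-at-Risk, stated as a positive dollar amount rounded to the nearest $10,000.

σ_p² = 0.63²·1.04² + 0.37²·4.24² + 2·-0.36·0.63·0.37·1.04·4.24 = 2.1503 (%²).
σ_p = √2.1503 = 1.466%.
At 99%, z = 2.326.
VaR = 2.326 × 1.466% = 3.410%; on $75,000,000 that is $2,557,500.

$2,560,000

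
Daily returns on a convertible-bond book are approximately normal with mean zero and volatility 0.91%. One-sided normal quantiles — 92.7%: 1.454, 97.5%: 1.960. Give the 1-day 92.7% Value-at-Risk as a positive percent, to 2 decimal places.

VaR = z·σ = 1.454 × 0.91% = 1.323%.

1.32%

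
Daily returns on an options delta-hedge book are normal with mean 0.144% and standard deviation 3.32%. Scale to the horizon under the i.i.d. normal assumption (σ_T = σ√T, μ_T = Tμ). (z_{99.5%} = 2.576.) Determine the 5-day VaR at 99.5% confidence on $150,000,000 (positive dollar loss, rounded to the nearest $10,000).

$27,610,000

σ_{5d} = 3.32% × √5 = 7.424%; μ_{5d} = 5 × 0.144% = 0.720%.
VaR = −(0.720%) + 2.576 × 7.424% = 18.404%.
On $150,000,000: 0.18404 × $150,000,000 = $27,606,000.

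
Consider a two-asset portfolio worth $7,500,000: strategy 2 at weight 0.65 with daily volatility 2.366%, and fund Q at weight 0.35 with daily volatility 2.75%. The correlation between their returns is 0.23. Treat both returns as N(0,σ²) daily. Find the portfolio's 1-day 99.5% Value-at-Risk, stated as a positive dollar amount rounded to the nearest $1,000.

$385,000

σ_p² = 0.65²·2.366² + 0.35²·2.75² + 2·0.23·0.65·0.35·2.366·2.75 = 3.9724 (%²).
σ_p = √3.9724 = 1.993%.
At 99.5%, z = 2.576.
VaR = 2.576 × 1.993% = 5.134%; on $7,500,000 that is $385,050.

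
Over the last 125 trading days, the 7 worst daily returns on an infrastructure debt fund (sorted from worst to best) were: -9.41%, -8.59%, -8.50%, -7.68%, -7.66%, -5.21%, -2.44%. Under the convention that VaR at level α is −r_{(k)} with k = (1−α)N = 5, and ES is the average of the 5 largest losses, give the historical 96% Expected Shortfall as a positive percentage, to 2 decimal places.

The 5 worst returns sum to -41.84%.
ES = −(-41.84%) / 5 = 8.368% ≈ 8.37%.

8.37%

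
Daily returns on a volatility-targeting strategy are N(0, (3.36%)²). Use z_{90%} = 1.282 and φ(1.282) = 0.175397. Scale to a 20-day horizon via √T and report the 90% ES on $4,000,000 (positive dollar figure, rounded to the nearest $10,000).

$1,050,000

σ_{20d} = 3.36% × √20 = 15.026%.
ES multiplier = φ(z)/(1−α) = 0.175397/0.1 = 1.754.
ES = 15.026% × 1.754 = 26.356%; on $4,000,000: $1,054,240.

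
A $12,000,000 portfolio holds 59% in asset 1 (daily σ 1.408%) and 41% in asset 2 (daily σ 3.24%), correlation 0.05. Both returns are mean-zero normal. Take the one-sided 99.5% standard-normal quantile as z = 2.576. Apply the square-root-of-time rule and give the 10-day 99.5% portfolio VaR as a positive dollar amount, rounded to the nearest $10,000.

$1,570,000

σ_p = √(0.59²·1.408² + 0.41²·3.24² + 2·0.05·0.59·0.41·1.408·3.24) = 1.602%.
σ_{10d} = 1.602% × √10 = 5.066%.
VaR = 2.576 × 5.066% = 13.050%; on $12,000,000 that is $1,566,000.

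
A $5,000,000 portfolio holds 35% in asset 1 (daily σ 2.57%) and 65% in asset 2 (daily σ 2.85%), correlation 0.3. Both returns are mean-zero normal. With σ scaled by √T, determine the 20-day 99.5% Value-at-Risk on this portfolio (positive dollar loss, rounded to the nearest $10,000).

σ_p = √(0.35²·2.57² + 0.65²·2.85² + 2·0.3·0.35·0.65·2.57·2.85) = 2.289%.
σ_{20d} = 2.289% × √20 = 10.237%.
z(99.5%) = 2.576.
VaR = 2.576 × 10.237% = 26.371%; on $5,000,000 that is $1,318,550.

$1,320,000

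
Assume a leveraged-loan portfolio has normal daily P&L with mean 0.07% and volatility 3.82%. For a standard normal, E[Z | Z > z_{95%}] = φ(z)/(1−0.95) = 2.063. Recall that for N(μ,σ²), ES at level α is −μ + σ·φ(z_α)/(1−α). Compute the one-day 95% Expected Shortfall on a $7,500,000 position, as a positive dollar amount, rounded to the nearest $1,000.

ES = −(0.07%) + 3.82% × 2.063 = 7.811%.
On $7,500,000: 0.07811 × $7,500,000 = $585,825.

$586,000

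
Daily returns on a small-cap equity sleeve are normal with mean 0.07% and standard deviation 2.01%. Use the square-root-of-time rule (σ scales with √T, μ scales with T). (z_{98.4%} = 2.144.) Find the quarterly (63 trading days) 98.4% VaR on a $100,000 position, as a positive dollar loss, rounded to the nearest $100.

σ_{63d} = 2.01% × √63 = 15.954%; μ_{63d} = 63 × 0.07% = 4.410%.
VaR = −(4.410%) + 2.144 × 15.954% = 29.795%.
On $100,000: 0.29795 × $100,000 = $29,795.

$29,800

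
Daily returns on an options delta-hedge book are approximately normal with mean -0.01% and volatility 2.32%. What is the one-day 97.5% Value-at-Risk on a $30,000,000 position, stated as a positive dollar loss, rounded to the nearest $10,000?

At 97.5% one-sided, z = 1.960.
VaR = −μ + z·σ = −(-0.01%) + 1.960 × 2.32% = 4.557%.
On $30,000,000: 0.04557 × $30,000,000 = $1,367,100.

$1,370,000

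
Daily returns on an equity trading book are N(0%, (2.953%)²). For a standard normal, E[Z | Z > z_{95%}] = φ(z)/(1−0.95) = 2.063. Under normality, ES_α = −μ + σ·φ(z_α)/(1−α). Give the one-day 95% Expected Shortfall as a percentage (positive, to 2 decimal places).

ES = 2.953% × 2.063 = 6.092%.

6.09%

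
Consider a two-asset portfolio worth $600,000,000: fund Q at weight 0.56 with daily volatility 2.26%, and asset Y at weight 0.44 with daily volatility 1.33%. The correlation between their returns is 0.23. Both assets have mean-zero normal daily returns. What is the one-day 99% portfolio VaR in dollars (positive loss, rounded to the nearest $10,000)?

$21,100,000

σ_p² = 0.56²·2.26² + 0.44²·1.33² + 2·0.23·0.56·0.44·2.26·1.33 = 2.2849 (%²).
σ_p = √2.2849 = 1.512%.
At 99%, z = 2.326.
VaR = 2.326 × 1.512% = 3.517%; on $600,000,000 that is $21,102,000.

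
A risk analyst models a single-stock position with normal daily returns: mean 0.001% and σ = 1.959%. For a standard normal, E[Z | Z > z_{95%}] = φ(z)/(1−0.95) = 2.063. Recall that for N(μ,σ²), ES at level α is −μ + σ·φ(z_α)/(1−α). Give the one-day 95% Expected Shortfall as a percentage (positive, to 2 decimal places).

ES = −(0.001%) + 1.959% × 2.063 = 4.040%.

4.04%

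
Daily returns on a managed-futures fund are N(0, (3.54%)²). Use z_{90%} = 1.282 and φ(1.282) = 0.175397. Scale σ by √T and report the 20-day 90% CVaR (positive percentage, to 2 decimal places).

27.77%

σ_{20d} = 3.54% × √20 = 15.831%.
ES multiplier = φ(z)/(1−α) = 0.175397/0.1 = 1.754.
ES = 15.831% × 1.754 = 27.768%.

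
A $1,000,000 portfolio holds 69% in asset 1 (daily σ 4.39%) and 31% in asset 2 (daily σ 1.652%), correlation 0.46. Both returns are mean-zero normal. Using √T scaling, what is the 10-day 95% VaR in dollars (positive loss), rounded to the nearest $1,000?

$171,000

σ_p = √(0.69²·4.39² + 0.31²·1.652² + 2·0.46·0.69·0.31·4.39·1.652) = 3.296%.
σ_{10d} = 3.296% × √10 = 10.423%.
z(95%) = 1.645.
VaR = 1.645 × 10.423% = 17.146%; on $1,000,000 that is $171,460.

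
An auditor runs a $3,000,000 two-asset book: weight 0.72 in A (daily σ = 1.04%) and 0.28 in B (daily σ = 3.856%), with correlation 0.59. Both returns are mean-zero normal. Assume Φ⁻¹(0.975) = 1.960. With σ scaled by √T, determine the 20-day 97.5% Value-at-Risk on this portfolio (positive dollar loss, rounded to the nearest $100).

σ_p = √(0.72²·1.04² + 0.28²·3.856² + 2·0.59·0.72·0.28·1.04·3.856) = 1.637%.
σ_{20d} = 1.637% × √20 = 7.321%.
VaR = 1.960 × 7.321% = 14.349%; on $3,000,000 that is $430,470.

$430,500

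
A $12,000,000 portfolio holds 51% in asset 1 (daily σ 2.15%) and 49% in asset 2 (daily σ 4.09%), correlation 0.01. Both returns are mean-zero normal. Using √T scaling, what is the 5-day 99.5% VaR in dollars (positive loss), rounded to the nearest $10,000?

$1,590,000

σ_p = √(0.51²·2.15² + 0.49²·4.09² + 2·0.01·0.51·0.49·2.15·4.09) = 2.294%.
σ_{5d} = 2.294% × √5 = 5.130%.
z(99.5%) = 2.576.
VaR = 2.576 × 5.130% = 13.215%; on $12,000,000 that is $1,585,800.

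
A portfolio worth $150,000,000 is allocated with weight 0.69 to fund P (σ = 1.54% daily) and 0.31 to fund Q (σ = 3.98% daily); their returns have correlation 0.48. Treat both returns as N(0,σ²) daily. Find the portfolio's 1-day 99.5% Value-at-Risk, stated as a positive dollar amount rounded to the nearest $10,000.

σ_p² = 0.69²·1.54² + 0.31²·3.98² + 2·0.48·0.69·0.31·1.54·3.98 = 3.9100 (%²).
σ_p = √3.9100 = 1.977%.
At 99.5%, z = 2.576.
VaR = 2.576 × 1.977% = 5.093%; on $150,000,000 that is $7,639,500.

$7,640,000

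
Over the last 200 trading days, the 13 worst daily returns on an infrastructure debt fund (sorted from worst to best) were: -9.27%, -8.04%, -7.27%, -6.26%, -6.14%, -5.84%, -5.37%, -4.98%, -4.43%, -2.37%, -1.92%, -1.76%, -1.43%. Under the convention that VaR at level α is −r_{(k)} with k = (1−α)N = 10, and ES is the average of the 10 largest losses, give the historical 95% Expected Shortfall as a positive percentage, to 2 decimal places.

The 10 worst returns sum to -59.97%.
ES = −(-59.97%) / 10 = 5.997% ≈ 6.00%.

6.00%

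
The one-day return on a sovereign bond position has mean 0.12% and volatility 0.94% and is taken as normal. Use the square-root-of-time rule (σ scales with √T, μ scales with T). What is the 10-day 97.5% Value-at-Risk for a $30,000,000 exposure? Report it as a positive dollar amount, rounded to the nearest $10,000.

At 97.5%, z = 1.960.
σ_{10d} = 0.94% × √10 = 2.973%; μ_{10d} = 10 × 0.12% = 1.200%.
VaR = −(1.200%) + 1.960 × 2.973% = 4.627%.
On $30,000,000: 0.04627 × $30,000,000 = $1,388,100.

$1,390,000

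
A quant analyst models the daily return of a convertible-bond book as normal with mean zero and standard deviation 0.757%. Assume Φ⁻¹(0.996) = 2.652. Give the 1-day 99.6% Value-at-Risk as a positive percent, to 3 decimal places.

2.008%

VaR = z·σ = 2.652 × 0.757% = 2.008%.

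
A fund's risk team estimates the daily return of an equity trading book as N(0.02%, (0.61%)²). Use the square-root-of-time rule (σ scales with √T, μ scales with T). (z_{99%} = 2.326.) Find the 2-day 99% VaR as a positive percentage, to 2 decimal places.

1.97%

σ_{2d} = 0.61% × √2 = 0.863%; μ_{2d} = 2 × 0.02% = 0.040%.
VaR = −(0.040%) + 2.326 × 0.863% = 1.967%.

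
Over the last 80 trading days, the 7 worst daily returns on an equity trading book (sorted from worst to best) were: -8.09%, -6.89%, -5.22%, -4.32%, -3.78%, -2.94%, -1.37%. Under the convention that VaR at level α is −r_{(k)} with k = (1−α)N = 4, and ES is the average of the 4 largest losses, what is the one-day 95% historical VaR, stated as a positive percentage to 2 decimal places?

k = 4; the 4th lowest return is -4.32%, so VaR = 4.32%.

4.32%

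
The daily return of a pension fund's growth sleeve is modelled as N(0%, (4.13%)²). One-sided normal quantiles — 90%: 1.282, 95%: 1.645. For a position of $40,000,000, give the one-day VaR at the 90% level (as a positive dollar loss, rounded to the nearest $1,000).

VaR = z·σ = 1.282 × 4.13% = 5.295%.
On $40,000,000: 0.05295 × $40,000,000 = $2,118,000.

$2,118,000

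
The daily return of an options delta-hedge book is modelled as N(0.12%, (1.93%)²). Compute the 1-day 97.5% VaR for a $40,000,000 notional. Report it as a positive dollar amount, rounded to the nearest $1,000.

$1,465,000

At 97.5% one-sided, z = 1.960.
VaR = −μ + z·σ = −(0.12%) + 1.960 × 1.93% = 3.663%.
On $40,000,000: 0.03663 × $40,000,000 = $1,465,200.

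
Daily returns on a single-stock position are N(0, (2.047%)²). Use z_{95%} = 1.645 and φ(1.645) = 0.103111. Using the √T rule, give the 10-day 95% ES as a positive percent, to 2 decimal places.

σ_{10d} = 2.047% × √10 = 6.473%.
ES multiplier = φ(z)/(1−α) = 0.103111/0.05 = 2.062.
ES = 6.473% × 2.062 = 13.347%.

13.35%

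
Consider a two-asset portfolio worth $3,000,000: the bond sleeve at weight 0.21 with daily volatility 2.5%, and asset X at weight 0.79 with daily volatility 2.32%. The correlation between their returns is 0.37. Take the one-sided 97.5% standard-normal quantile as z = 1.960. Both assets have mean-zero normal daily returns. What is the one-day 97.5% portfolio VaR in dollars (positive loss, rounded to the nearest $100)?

$122,600

σ_p² = 0.21²·2.5² + 0.79²·2.32² + 2·0.37·0.21·0.79·2.5·2.32 = 4.3468 (%²).
σ_p = √4.3468 = 2.085%.
VaR = 1.960 × 2.085% = 4.087%; on $3,000,000 that is $122,610.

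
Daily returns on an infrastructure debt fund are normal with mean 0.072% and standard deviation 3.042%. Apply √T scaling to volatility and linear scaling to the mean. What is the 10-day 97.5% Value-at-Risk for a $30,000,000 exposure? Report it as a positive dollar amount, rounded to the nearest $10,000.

$5,440,000

At 97.5%, z = 1.960.
σ_{10d} = 3.042% × √10 = 9.620%; μ_{10d} = 10 × 0.072% = 0.720%.
VaR = −(0.720%) + 1.960 × 9.620% = 18.135%.
On $30,000,000: 0.18135 × $30,000,000 = $5,440,500.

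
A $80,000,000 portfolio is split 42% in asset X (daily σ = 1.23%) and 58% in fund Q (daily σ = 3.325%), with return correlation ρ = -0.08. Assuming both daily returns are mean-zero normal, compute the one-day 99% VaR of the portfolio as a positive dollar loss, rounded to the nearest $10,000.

$3,640,000

σ_p² = 0.42²·1.23² + 0.58²·3.325² + 2·-0.08·0.42·0.58·1.23·3.325 = 3.8266 (%²).
σ_p = √3.8266 = 1.956%.
At 99%, z = 2.326.
VaR = 2.326 × 1.956% = 4.550%; on $80,000,000 that is $3,640,000.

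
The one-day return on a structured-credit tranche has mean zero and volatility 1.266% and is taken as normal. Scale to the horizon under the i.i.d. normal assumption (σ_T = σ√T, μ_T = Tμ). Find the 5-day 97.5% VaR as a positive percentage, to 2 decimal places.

At 97.5%, z = 1.960.
σ_{5d} = 1.266% × √5 = 2.831%.
VaR = 1.960 × 2.831% = 5.549%.

5.55%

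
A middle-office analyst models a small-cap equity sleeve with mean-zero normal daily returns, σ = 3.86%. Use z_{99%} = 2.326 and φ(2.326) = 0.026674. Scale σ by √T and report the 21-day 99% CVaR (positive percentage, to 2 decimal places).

47.18%

σ_{21d} = 3.86% × √21 = 17.689%.
ES multiplier = φ(z)/(1−α) = 0.026674/0.01 = 2.667.
ES = 17.689% × 2.667 = 47.177%.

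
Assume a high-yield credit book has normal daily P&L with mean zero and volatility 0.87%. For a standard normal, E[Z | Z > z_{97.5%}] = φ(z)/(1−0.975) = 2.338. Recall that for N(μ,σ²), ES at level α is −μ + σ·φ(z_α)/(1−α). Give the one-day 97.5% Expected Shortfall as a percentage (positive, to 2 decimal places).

ES = 0.87% × 2.338 = 2.034%.

2.03%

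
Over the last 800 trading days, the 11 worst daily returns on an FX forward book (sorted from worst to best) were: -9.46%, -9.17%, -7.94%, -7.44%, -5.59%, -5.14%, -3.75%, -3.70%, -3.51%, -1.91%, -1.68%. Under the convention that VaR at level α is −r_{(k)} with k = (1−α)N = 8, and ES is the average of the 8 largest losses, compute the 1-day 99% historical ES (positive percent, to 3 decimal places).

6.524%

The 8 worst returns sum to -52.19%.
ES = −(-52.19%) / 8 = 6.52375% ≈ 6.524%.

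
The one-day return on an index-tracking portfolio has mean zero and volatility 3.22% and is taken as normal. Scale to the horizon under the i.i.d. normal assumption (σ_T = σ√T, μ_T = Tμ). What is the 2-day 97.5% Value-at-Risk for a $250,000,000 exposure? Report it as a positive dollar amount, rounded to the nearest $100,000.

$22,300,000

At 97.5%, z = 1.960.
σ_{2d} = 3.22% × √2 = 4.554%.
VaR = 1.960 × 4.554% = 8.926%.
On $250,000,000: 0.08926 × $250,000,000 = $22,315,000.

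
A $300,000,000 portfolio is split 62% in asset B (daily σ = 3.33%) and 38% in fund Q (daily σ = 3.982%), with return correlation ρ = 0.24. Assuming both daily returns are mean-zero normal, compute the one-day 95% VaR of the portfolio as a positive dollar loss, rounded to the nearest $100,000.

σ_p² = 0.62²·3.33² + 0.38²·3.982² + 2·0.24·0.62·0.38·3.33·3.982 = 8.0518 (%²).
σ_p = √8.0518 = 2.838%.
At 95%, z = 1.645.
VaR = 1.645 × 2.838% = 4.669%; on $300,000,000 that is $14,007,000.

$14,000,000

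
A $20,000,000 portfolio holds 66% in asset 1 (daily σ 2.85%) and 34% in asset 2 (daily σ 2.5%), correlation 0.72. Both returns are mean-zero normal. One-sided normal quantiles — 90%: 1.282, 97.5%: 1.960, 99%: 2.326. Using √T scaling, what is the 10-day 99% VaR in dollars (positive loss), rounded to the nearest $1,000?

$3,769,000

σ_p = √(0.66²·2.85² + 0.34²·2.5² + 2·0.72·0.66·0.34·2.85·2.5) = 2.562%.
σ_{10d} = 2.562% × √10 = 8.102%.
VaR = 2.326 × 8.102% = 18.845%; on $20,000,000 that is $3,769,000.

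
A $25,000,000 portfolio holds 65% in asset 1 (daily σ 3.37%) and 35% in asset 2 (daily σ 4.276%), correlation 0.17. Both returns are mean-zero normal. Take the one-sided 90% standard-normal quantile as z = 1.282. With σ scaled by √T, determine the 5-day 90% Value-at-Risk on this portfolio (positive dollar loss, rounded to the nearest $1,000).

$2,046,000

σ_p = √(0.65²·3.37² + 0.35²·4.276² + 2·0.17·0.65·0.35·3.37·4.276) = 2.855%.
σ_{5d} = 2.855% × √5 = 6.384%.
VaR = 1.282 × 6.384% = 8.184%; on $25,000,000 that is $2,046,000.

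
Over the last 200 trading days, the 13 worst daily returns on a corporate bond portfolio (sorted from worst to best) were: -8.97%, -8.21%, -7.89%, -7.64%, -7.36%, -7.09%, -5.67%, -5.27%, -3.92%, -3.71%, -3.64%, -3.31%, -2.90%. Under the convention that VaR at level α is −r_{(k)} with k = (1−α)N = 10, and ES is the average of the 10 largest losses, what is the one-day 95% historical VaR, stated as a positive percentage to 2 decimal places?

3.71%

k = 10; the 10th lowest return is -3.71%, so VaR = 3.71%.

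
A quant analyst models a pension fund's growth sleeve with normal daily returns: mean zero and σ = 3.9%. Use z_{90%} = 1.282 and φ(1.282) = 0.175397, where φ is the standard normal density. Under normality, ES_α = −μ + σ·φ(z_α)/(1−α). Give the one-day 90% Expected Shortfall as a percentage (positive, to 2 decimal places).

6.84%

Tail multiplier: φ(z)/(1−α) = 0.175397 / 0.1 = 1.754.
ES = 3.9% × 1.754 = 6.841%.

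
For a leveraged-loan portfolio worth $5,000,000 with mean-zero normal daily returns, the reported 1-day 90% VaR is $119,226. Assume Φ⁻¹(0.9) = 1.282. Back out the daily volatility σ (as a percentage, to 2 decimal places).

1.86%

VaR as a fraction: $119,226 / $5,000,000 = 2.385%.
σ = VaR / z = 2.385% / 1.282 = 1.860%.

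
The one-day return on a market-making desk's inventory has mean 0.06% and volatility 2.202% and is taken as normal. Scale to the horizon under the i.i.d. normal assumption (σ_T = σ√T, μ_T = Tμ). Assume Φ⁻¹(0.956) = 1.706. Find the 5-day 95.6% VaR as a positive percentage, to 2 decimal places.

8.10%

σ_{5d} = 2.202% × √5 = 4.924%; μ_{5d} = 5 × 0.06% = 0.300%.
VaR = −(0.300%) + 1.706 × 4.924% = 8.100%.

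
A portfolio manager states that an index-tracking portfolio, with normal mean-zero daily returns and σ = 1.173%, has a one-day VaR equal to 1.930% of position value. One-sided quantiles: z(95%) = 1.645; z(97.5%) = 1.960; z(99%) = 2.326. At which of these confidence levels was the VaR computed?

Implied z = VaR/σ = 1.930 / 1.173 = 1.645.
This matches z(95%) = 1.645.

95%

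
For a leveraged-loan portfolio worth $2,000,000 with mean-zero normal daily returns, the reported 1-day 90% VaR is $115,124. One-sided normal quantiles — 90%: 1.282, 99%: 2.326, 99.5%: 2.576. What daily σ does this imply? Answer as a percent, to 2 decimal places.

VaR as a fraction: $115,124 / $2,000,000 = 5.756%.
σ = VaR / z = 5.756% / 1.282 = 4.490%.

4.49%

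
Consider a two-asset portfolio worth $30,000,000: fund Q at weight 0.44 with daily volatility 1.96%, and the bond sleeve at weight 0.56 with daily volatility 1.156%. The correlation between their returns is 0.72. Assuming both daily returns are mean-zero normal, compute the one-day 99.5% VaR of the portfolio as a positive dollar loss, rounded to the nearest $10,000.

$1,080,000

σ_p² = 0.44²·1.96² + 0.56²·1.156² + 2·0.72·0.44·0.56·1.96·1.156 = 1.9667 (%²).
σ_p = √1.9667 = 1.402%.
At 99.5%, z = 2.576.
VaR = 2.576 × 1.402% = 3.612%; on $30,000,000 that is $1,083,600.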